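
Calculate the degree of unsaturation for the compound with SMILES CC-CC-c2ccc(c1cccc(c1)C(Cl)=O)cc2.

Molecular formula from the SMILES: C17H17ClO.
DoU = (2C + 2 + N − H − X)/2 = (2·17 + 2 + 0 − 17 − 1)/2 = 18/2 = 9.
(Structurally: 2 ring(s) + 7 π bond(s) = 9.)

9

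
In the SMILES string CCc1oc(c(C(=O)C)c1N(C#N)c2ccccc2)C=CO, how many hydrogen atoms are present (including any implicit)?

16

Hydrogens are implicit in SMILES; fill each atom to its normal valence:
  5 × C (aromatic): 1 H each → 5
  5 × C (aromatic): no H
  2 × C: 3 H each → 6
  2 × C: 1 H each → 2
  2 × C: no H
  2 × N: no H
  1 × C: 2 H
  1 × O: 1 H
  1 × O (aromatic): no H
  1 × O: no H
  Total hydrogens = 16.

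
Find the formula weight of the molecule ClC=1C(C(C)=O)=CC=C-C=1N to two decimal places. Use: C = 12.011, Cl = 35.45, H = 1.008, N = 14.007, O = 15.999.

Molecular formula: C8H8ClNO.
M = 8×12.011 + 1×35.45 + 8×1.008 + 1×14.007 + 1×15.999 = 169.61 g/mol.

169.61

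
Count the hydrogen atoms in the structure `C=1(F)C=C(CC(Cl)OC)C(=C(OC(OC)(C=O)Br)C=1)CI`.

14

Hydrogens are implicit in SMILES; fill each atom to its normal valence:
  4 × C (aromatic): no H
  4 × O: no H
  2 × C: 3 H each → 6
  2 × C: 2 H each → 4
  2 × C (aromatic): 1 H each → 2
  2 × C: 1 H each → 2
  1 × Br: no H
  1 × C: no H
  1 × Cl: no H
  1 × F: no H
  1 × I: no H
  Total hydrogens = 14.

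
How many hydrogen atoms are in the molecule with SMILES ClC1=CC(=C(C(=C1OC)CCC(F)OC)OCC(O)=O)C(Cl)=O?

15

Hydrogens are implicit in SMILES; fill each atom to its normal valence:
  5 × C (aromatic): no H
  5 × O: no H
  3 × C: 2 H each → 6
  2 × C: 3 H each → 6
  2 × C: no H
  2 × Cl: no H
  1 × C (aromatic): 1 H
  1 × C: 1 H
  1 × F: no H
  1 × O: 1 H
  Total hydrogens = 15.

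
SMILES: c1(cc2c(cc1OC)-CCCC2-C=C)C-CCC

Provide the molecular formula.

C17H24O

Heavy atoms from the SMILES: 17 C, 1 O.
Implicit hydrogens by atom environment:
  7 × C: 2 H each → 14
  4 × C (aromatic): no H
  2 × C: 3 H each → 6
  2 × C (aromatic): 1 H each → 2
  2 × C: 1 H each → 2
  1 × O: no H
  Total hydrogens = 24.
Molecular formula: C17H24O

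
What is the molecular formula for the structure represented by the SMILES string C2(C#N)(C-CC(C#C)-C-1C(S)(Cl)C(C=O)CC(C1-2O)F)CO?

C15H17ClFNO3S

Heavy atoms from the SMILES: 15 C, 1 Cl, 1 F, 1 N, 3 O, 1 S.
Implicit hydrogens by atom environment:
  6 × C: 1 H each → 6
  5 × C: no H
  4 × C: 2 H each → 8
  2 × O: 1 H each → 2
  1 × Cl: no H
  1 × F: no H
  1 × N: no H
  1 × O: no H
  1 × S: 1 H
  Total hydrogens = 17.
Molecular formula: C15H17ClFNO3S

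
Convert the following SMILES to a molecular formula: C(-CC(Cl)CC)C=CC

C8H15Cl

Heavy atoms from the SMILES: 8 C, 1 Cl.
Implicit hydrogens by atom environment:
  3 × C: 2 H each → 6
  3 × C: 1 H each → 3
  2 × C: 3 H each → 6
  1 × Cl: no H
  Total hydrogens = 15.
Molecular formula: C8H15Cl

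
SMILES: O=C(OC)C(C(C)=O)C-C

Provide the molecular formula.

Heavy atoms from the SMILES: 7 C, 3 O.
Implicit hydrogens by atom environment:
  3 × C: 3 H each → 9
  3 × O: no H
  2 × C: no H
  1 × C: 2 H
  1 × C: 1 H
  Total hydrogens = 12.
Molecular formula: C7H12O3

C7H12O3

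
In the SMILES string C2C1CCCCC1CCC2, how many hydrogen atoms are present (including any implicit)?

Hydrogens are implicit in SMILES; fill each atom to its normal valence:
  8 × C: 2 H each → 16
  2 × C: 1 H each → 2
  Total hydrogens = 18.

18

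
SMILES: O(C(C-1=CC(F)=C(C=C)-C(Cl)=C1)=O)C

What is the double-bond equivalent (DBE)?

6

Molecular formula from the SMILES: C10H8ClFO2.
DoU = (2C + 2 + N − H − X)/2 = (2·10 + 2 + 0 − 8 − 2)/2 = 12/2 = 6.
(Structurally: 1 ring(s) + 5 π bond(s) = 6.)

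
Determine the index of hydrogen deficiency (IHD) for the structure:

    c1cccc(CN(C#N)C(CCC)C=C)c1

Molecular formula from the SMILES: C14H18N2.
DoU = (2C + 2 + N − H − X)/2 = (2·14 + 2 + 2 − 18 − 0)/2 = 14/2 = 7.
(Structurally: 1 ring(s) + 6 π bond(s) = 7.)

7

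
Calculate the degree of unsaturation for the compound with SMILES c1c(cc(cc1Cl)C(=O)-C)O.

Molecular formula from the SMILES: C8H7ClO2.
DoU = (2C + 2 + N − H − X)/2 = (2·8 + 2 + 0 − 7 − 1)/2 = 10/2 = 5.
(Structurally: 1 ring(s) + 4 π bond(s) = 5.)

5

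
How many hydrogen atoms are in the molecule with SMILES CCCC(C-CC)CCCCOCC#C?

26

Hydrogens are implicit in SMILES; fill each atom to its normal valence:
  9 × C: 2 H each → 18
  2 × C: 3 H each → 6
  2 × C: 1 H each → 2
  1 × C: no H
  1 × O: no H
  Total hydrogens = 26.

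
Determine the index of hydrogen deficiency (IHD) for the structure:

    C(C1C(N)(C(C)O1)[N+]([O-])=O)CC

Molecular formula from the SMILES: C7H14N2O3.
DoU = (2C + 2 + N − H − X)/2 = (2·7 + 2 + 2 − 14 − 0)/2 = 4/2 = 2.
(Structurally: 1 ring(s) + 1 π bond(s) = 2.)

2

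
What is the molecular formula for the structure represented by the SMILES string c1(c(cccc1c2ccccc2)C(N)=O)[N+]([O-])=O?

Heavy atoms from the SMILES: 13 C, 2 N, 3 O.
Implicit hydrogens by atom environment:
  8 × C (aromatic): 1 H each → 8
  4 × C (aromatic): no H
  2 × O: no H
  1 × C: no H
  1 × N: 2 H
  1 × N (charge +1): no H
  1 × O (charge -1): no H
  Total hydrogens = 10.
Molecular formula: C13H10N2O3

C13H10N2O3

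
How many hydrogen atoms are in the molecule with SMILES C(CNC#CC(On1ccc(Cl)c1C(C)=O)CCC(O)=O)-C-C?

Hydrogens are implicit in SMILES; fill each atom to its normal valence:
  5 × C: 2 H each → 10
  4 × C: no H
  3 × O: no H
  2 × C: 3 H each → 6
  2 × C (aromatic): 1 H each → 2
  2 × C (aromatic): no H
  1 × C: 1 H
  1 × Cl: no H
  1 × N: 1 H
  1 × N (aromatic): no H
  1 × O: 1 H
  Total hydrogens = 21.

21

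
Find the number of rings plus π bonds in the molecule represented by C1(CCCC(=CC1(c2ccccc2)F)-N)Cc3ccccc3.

Molecular formula from the SMILES: C20H22FN.
DoU = (2C + 2 + N − H − X)/2 = (2·20 + 2 + 1 − 22 − 1)/2 = 20/2 = 10.
(Structurally: 3 ring(s) + 7 π bond(s) = 10.)

10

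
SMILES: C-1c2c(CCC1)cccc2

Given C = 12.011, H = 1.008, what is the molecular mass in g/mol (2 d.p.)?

Molecular formula: C10H12.
M = 10×12.011 + 12×1.008 = 132.21 g/mol.

132.21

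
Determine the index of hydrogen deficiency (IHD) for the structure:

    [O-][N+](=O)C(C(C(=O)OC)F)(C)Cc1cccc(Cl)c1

Molecular formula from the SMILES: C12H13ClFNO4.
DoU = (2C + 2 + N − H − X)/2 = (2·12 + 2 + 1 − 13 − 2)/2 = 12/2 = 6.
(Structurally: 1 ring(s) + 5 π bond(s) = 6.)

6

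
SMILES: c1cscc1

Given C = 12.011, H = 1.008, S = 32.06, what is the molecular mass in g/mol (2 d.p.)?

Molecular formula: C4H4S.
M = 4×12.011 + 4×1.008 + 1×32.06 = 84.14 g/mol.

84.14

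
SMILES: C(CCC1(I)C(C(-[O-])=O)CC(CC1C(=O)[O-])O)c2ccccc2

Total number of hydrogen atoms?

19

Hydrogens are implicit in SMILES; fill each atom to its normal valence:
  5 × C: 2 H each → 10
  5 × C (aromatic): 1 H each → 5
  3 × C: 1 H each → 3
  3 × C: no H
  2 × O: no H
  2 × O (charge -1): no H
  1 × C (aromatic): no H
  1 × I: no H
  1 × O: 1 H
  Total hydrogens = 19.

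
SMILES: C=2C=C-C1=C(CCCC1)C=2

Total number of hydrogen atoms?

Hydrogens are implicit in SMILES; fill each atom to its normal valence:
  4 × C: 2 H each → 8
  4 × C (aromatic): 1 H each → 4
  2 × C (aromatic): no H
  Total hydrogens = 12.

12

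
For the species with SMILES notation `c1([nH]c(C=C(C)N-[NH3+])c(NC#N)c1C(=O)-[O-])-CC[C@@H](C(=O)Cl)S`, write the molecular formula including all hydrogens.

C13H16ClN5O3S

Heavy atoms from the SMILES: 13 C, 1 Cl, 5 N, 3 O, 1 S.
Implicit hydrogens by atom environment:
  4 × C (aromatic): no H
  4 × C: no H
  2 × C: 2 H each → 4
  2 × C: 1 H each → 2
  2 × N: 1 H each → 2
  2 × O: no H
  1 × C: 3 H
  1 × Cl: no H
  1 × N (charge +1): 3 H
  1 × N (aromatic): 1 H
  1 × N: no H
  1 × O (charge -1): no H
  1 × S: 1 H
  Total hydrogens = 16.
Molecular formula: C13H16ClN5O3S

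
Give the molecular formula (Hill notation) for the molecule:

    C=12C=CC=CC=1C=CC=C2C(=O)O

Heavy atoms from the SMILES: 11 C, 2 O.
Implicit hydrogens by atom environment:
  7 × C (aromatic): 1 H each → 7
  3 × C (aromatic): no H
  1 × C: no H
  1 × O: 1 H
  1 × O: no H
  Total hydrogens = 8.
Molecular formula: C11H8O2

C11H8O2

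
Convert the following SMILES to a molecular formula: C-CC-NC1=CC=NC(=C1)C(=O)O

Heavy atoms from the SMILES: 9 C, 2 N, 2 O.
Implicit hydrogens by atom environment:
  3 × C (aromatic): 1 H each → 3
  2 × C: 2 H each → 4
  2 × C (aromatic): no H
  1 × C: 3 H
  1 × C: no H
  1 × N: 1 H
  1 × N (aromatic): no H
  1 × O: 1 H
  1 × O: no H
  Total hydrogens = 12.
Molecular formula: C9H12N2O2

C9H12N2O2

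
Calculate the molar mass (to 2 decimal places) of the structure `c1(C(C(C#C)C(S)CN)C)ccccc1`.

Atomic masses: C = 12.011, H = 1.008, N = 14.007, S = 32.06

Molecular formula: C13H17NS.
M = 13×12.011 + 17×1.008 + 1×14.007 + 1×32.06 = 219.35 g/mol.

219.35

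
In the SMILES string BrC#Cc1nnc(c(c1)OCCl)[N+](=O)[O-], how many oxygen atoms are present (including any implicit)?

3

The symbol for oxygen appears 3 times in the SMILES.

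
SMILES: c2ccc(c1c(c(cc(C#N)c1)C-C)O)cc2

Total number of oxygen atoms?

The symbol for oxygen appears 1 time in the SMILES.

1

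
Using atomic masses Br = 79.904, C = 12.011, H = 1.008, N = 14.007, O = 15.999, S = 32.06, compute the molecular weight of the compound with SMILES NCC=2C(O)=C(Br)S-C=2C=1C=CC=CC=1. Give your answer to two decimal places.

Molecular formula: C11H10BrNOS.
M = 1×79.904 + 11×12.011 + 10×1.008 + 1×14.007 + 1×15.999 + 1×32.06 = 284.17 g/mol.

284.17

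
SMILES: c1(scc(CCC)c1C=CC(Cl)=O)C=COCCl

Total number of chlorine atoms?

The symbol for chlorine appears 2 times in the SMILES.

2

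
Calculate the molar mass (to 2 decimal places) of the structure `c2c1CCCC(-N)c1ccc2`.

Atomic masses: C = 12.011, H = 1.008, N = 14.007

Molecular formula: C10H13N.
M = 10×12.011 + 13×1.008 + 1×14.007 = 147.22 g/mol.

147.22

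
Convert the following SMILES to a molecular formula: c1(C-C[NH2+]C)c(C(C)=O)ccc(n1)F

Heavy atoms from the SMILES: 10 C, 1 F, 2 N, 1 O.
Implicit hydrogens by atom environment:
  3 × C (aromatic): no H
  2 × C: 3 H each → 6
  2 × C: 2 H each → 4
  2 × C (aromatic): 1 H each → 2
  1 × C: no H
  1 × F: no H
  1 × N (charge +1): 2 H
  1 × N (aromatic): no H
  1 × O: no H
  Total hydrogens = 14.
Net charge +1.
Molecular formula: C10H14FN2O+

C10H14FN2O+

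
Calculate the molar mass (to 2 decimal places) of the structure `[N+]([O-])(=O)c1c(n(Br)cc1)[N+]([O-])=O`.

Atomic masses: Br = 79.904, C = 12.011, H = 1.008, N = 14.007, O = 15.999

235.98

Molecular formula: C4H2BrN3O4.
M = 1×79.904 + 4×12.011 + 2×1.008 + 3×14.007 + 4×15.999 = 235.98 g/mol.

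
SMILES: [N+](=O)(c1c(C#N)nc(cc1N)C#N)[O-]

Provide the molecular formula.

C7H3N5O2

Heavy atoms from the SMILES: 7 C, 5 N, 2 O.
Implicit hydrogens by atom environment:
  4 × C (aromatic): no H
  2 × C: no H
  2 × N: no H
  1 × C (aromatic): 1 H
  1 × N: 2 H
  1 × N (aromatic): no H
  1 × N (charge +1): no H
  1 × O: no H
  1 × O (charge -1): no H
  Total hydrogens = 3.
Molecular formula: C7H3N5O2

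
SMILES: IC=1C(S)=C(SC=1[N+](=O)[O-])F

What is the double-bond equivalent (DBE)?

4

Molecular formula from the SMILES: C4HFINO2S2.
DoU = (2C + 2 + N − H − X)/2 = (2·4 + 2 + 1 − 1 − 2)/2 = 8/2 = 4.
(Structurally: 1 ring(s) + 3 π bond(s) = 4.)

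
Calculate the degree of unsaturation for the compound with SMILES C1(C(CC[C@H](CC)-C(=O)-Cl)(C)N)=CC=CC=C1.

5

Molecular formula from the SMILES: C14H20ClNO.
DoU = (2C + 2 + N − H − X)/2 = (2·14 + 2 + 1 − 20 − 1)/2 = 10/2 = 5.
(Structurally: 1 ring(s) + 4 π bond(s) = 5.)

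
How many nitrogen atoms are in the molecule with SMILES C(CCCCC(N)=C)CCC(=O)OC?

1

The symbol for nitrogen appears 1 time in the SMILES.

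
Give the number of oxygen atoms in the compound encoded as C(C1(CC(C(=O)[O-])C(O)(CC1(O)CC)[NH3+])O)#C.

The symbol for oxygen appears 5 times in the SMILES.

5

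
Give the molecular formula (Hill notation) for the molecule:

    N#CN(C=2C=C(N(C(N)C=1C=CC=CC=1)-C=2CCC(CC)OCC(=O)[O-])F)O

C19H22FN4O4-

Heavy atoms from the SMILES: 19 C, 1 F, 4 N, 4 O.
Implicit hydrogens by atom environment:
  6 × C (aromatic): 1 H each → 6
  4 × C: 2 H each → 8
  4 × C (aromatic): no H
  2 × C: 1 H each → 2
  2 × C: no H
  2 × N: no H
  2 × O: no H
  1 × C: 3 H
  1 × F: no H
  1 × N: 2 H
  1 × N (aromatic): no H
  1 × O: 1 H
  1 × O (charge -1): no H
  Total hydrogens = 22.
Net charge -1.
Molecular formula: C19H22FN4O4-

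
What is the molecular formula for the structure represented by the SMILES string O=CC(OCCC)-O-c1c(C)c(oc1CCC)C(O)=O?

C14H20O6

Heavy atoms from the SMILES: 14 C, 6 O.
Implicit hydrogens by atom environment:
  4 × C: 2 H each → 8
  4 × C (aromatic): no H
  4 × O: no H
  3 × C: 3 H each → 9
  2 × C: 1 H each → 2
  1 × C: no H
  1 × O: 1 H
  1 × O (aromatic): no H
  Total hydrogens = 20.
Molecular formula: C14H20O6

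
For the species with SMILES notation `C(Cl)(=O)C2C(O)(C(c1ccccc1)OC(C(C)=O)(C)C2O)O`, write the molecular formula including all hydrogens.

C15H17ClO6

Heavy atoms from the SMILES: 15 C, 1 Cl, 6 O.
Implicit hydrogens by atom environment:
  5 × C (aromatic): 1 H each → 5
  4 × C: no H
  3 × C: 1 H each → 3
  3 × O: 1 H each → 3
  3 × O: no H
  2 × C: 3 H each → 6
  1 × C (aromatic): no H
  1 × Cl: no H
  Total hydrogens = 17.
Molecular formula: C15H17ClO6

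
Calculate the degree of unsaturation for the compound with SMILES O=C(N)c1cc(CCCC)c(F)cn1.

5

Molecular formula from the SMILES: C10H13FN2O.
DoU = (2C + 2 + N − H − X)/2 = (2·10 + 2 + 2 − 13 − 1)/2 = 10/2 = 5.
(Structurally: 1 ring(s) + 4 π bond(s) = 5.)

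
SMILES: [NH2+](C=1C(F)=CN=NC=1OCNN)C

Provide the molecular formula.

Heavy atoms from the SMILES: 6 C, 1 F, 5 N, 1 O.
Implicit hydrogens by atom environment:
  3 × C (aromatic): no H
  2 × N (aromatic): no H
  1 × C: 3 H
  1 × C: 2 H
  1 × C (aromatic): 1 H
  1 × F: no H
  1 × N (charge +1): 2 H
  1 × N: 2 H
  1 × N: 1 H
  1 × O: no H
  Total hydrogens = 11.
Net charge +1.
Molecular formula: C6H11FN5O+

C6H11FN5O+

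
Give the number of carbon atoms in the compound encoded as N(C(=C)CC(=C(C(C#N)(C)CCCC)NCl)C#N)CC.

The symbol for carbon appears 15 times in the SMILES. (Cl is a single chlorine, not C + l.)

15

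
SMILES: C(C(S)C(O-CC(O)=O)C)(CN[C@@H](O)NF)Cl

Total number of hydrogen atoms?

16

Hydrogens are implicit in SMILES; fill each atom to its normal valence:
  4 × C: 1 H each → 4
  2 × C: 2 H each → 4
  2 × N: 1 H each → 2
  2 × O: 1 H each → 2
  2 × O: no H
  1 × C: 3 H
  1 × C: no H
  1 × Cl: no H
  1 × F: no H
  1 × S: 1 H
  Total hydrogens = 16.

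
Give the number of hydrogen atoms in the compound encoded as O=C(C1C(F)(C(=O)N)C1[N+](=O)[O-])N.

Hydrogens are implicit in SMILES; fill each atom to its normal valence:
  3 × C: no H
  3 × O: no H
  2 × C: 1 H each → 2
  2 × N: 2 H each → 4
  1 × F: no H
  1 × N (charge +1): no H
  1 × O (charge -1): no H
  Total hydrogens = 6.

6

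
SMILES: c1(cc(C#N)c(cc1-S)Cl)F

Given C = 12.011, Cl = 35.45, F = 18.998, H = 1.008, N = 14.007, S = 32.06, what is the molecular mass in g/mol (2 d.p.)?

Molecular formula: C7H3ClFNS.
M = 7×12.011 + 1×35.45 + 1×18.998 + 3×1.008 + 1×14.007 + 1×32.06 = 187.62 g/mol.

187.62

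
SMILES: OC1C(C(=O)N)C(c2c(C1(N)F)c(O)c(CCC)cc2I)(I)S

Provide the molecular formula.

C14H17FI2N2O3S

Heavy atoms from the SMILES: 14 C, 1 F, 2 I, 2 N, 3 O, 1 S.
Implicit hydrogens by atom environment:
  5 × C (aromatic): no H
  3 × C: no H
  2 × C: 2 H each → 4
  2 × C: 1 H each → 2
  2 × I: no H
  2 × N: 2 H each → 4
  2 × O: 1 H each → 2
  1 × C: 3 H
  1 × C (aromatic): 1 H
  1 × F: no H
  1 × O: no H
  1 × S: 1 H
  Total hydrogens = 17.
Molecular formula: C14H17FI2N2O3S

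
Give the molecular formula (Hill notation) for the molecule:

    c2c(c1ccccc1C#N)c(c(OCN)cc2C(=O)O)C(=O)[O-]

Heavy atoms from the SMILES: 16 C, 2 N, 5 O.
Implicit hydrogens by atom environment:
  6 × C (aromatic): 1 H each → 6
  6 × C (aromatic): no H
  3 × C: no H
  3 × O: no H
  1 × C: 2 H
  1 × N: 2 H
  1 × N: no H
  1 × O: 1 H
  1 × O (charge -1): no H
  Total hydrogens = 11.
Net charge -1.
Molecular formula: C16H11N2O5-

C16H11N2O5-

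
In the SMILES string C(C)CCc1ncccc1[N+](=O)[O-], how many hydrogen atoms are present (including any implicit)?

Hydrogens are implicit in SMILES; fill each atom to its normal valence:
  3 × C: 2 H each → 6
  3 × C (aromatic): 1 H each → 3
  2 × C (aromatic): no H
  1 × C: 3 H
  1 × N (aromatic): no H
  1 × N (charge +1): no H
  1 × O: no H
  1 × O (charge -1): no H
  Total hydrogens = 12.

12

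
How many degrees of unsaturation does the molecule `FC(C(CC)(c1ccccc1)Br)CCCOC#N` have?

6

Molecular formula from the SMILES: C14H17BrFNO.
DoU = (2C + 2 + N − H − X)/2 = (2·14 + 2 + 1 − 17 − 2)/2 = 12/2 = 6.
(Structurally: 1 ring(s) + 5 π bond(s) = 6.)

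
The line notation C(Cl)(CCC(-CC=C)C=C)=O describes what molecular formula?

C9H13ClO

Heavy atoms from the SMILES: 9 C, 1 Cl, 1 O.
Implicit hydrogens by atom environment:
  5 × C: 2 H each → 10
  3 × C: 1 H each → 3
  1 × C: no H
  1 × Cl: no H
  1 × O: no H
  Total hydrogens = 13.
Molecular formula: C9H13ClO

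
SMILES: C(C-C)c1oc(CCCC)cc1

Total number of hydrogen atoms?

18

Hydrogens are implicit in SMILES; fill each atom to its normal valence:
  5 × C: 2 H each → 10
  2 × C: 3 H each → 6
  2 × C (aromatic): 1 H each → 2
  2 × C (aromatic): no H
  1 × O (aromatic): no H
  Total hydrogens = 18.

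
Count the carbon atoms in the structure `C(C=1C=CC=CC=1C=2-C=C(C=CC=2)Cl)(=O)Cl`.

The symbol for carbon appears 13 times in the SMILES. (Cl is a single chlorine, not C + l.)

13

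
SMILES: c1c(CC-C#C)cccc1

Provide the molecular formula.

Heavy atoms from the SMILES: 10 C.
Implicit hydrogens by atom environment:
  5 × C (aromatic): 1 H each → 5
  2 × C: 2 H each → 4
  1 × C: 1 H
  1 × C (aromatic): no H
  1 × C: no H
  Total hydrogens = 10.
Molecular formula: C10H10

C10H10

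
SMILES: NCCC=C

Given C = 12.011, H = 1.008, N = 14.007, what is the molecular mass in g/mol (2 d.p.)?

71.12

Molecular formula: C4H9N.
M = 4×12.011 + 9×1.008 + 1×14.007 = 71.12 g/mol.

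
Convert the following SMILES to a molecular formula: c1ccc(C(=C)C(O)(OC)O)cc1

C10H12O3

Heavy atoms from the SMILES: 10 C, 3 O.
Implicit hydrogens by atom environment:
  5 × C (aromatic): 1 H each → 5
  2 × C: no H
  2 × O: 1 H each → 2
  1 × C: 3 H
  1 × C: 2 H
  1 × C (aromatic): no H
  1 × O: no H
  Total hydrogens = 12.
Molecular formula: C10H12O3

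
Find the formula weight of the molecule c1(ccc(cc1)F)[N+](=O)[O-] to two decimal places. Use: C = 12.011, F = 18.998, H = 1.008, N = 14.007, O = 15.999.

141.10

Molecular formula: C6H4FNO2.
M = 6×12.011 + 1×18.998 + 4×1.008 + 1×14.007 + 2×15.999 = 141.10 g/mol.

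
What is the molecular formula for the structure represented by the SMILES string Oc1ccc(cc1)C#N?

Heavy atoms from the SMILES: 7 C, 1 N, 1 O.
Implicit hydrogens by atom environment:
  4 × C (aromatic): 1 H each → 4
  2 × C (aromatic): no H
  1 × C: no H
  1 × N: no H
  1 × O: 1 H
  Total hydrogens = 5.
Molecular formula: C7H5NO

C7H5NO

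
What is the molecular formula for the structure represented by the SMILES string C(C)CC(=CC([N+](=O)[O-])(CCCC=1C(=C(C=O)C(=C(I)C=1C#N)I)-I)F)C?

Heavy atoms from the SMILES: 18 C, 1 F, 3 I, 2 N, 3 O.
Implicit hydrogens by atom environment:
  6 × C (aromatic): no H
  5 × C: 2 H each → 10
  3 × C: no H
  3 × I: no H
  2 × C: 3 H each → 6
  2 × C: 1 H each → 2
  2 × O: no H
  1 × F: no H
  1 × N: no H
  1 × N (charge +1): no H
  1 × O (charge -1): no H
  Total hydrogens = 18.
Molecular formula: C18H18FI3N2O3

C18H18FI3N2O3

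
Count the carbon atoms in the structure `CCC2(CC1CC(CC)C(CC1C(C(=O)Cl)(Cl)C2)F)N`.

The symbol for carbon appears 15 times in the SMILES. (Cl is a single chlorine, not C + l.)

15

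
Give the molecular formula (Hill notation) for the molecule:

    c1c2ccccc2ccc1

Heavy atoms from the SMILES: 10 C.
Implicit hydrogens by atom environment:
  8 × C (aromatic): 1 H each → 8
  2 × C (aromatic): no H
  Total hydrogens = 8.
Molecular formula: C10H8

C10H8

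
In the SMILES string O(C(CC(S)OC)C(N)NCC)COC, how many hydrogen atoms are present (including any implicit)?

22

Hydrogens are implicit in SMILES; fill each atom to its normal valence:
  3 × C: 3 H each → 9
  3 × C: 2 H each → 6
  3 × C: 1 H each → 3
  3 × O: no H
  1 × N: 2 H
  1 × N: 1 H
  1 × S: 1 H
  Total hydrogens = 22.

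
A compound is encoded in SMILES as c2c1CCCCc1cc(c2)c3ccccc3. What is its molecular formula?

Heavy atoms from the SMILES: 16 C.
Implicit hydrogens by atom environment:
  8 × C (aromatic): 1 H each → 8
  4 × C: 2 H each → 8
  4 × C (aromatic): no H
  Total hydrogens = 16.
Molecular formula: C16H16

C16H16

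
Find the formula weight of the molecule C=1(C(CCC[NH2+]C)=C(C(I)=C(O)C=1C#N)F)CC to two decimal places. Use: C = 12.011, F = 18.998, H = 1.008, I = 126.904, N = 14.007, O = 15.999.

363.19

Molecular formula: C13H17FIN2O+.
M = 13×12.011 + 1×18.998 + 17×1.008 + 1×126.904 + 2×14.007 + 1×15.999 = 363.19 g/mol.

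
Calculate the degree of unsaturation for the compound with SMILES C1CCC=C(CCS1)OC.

2

Molecular formula from the SMILES: C8H14OS.
DoU = (2C + 2 + N − H − X)/2 = (2·8 + 2 + 0 − 14 − 0)/2 = 4/2 = 2.
(Structurally: 1 ring(s) + 1 π bond(s) = 2.)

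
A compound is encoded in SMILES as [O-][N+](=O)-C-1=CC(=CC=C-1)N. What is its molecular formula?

C6H6N2O2

Heavy atoms from the SMILES: 6 C, 2 N, 2 O.
Implicit hydrogens by atom environment:
  4 × C (aromatic): 1 H each → 4
  2 × C (aromatic): no H
  1 × N: 2 H
  1 × N (charge +1): no H
  1 × O: no H
  1 × O (charge -1): no H
  Total hydrogens = 6.
Molecular formula: C6H6N2O2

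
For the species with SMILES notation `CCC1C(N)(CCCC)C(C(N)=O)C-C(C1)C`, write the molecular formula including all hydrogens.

Heavy atoms from the SMILES: 14 C, 2 N, 1 O.
Implicit hydrogens by atom environment:
  6 × C: 2 H each → 12
  3 × C: 3 H each → 9
  3 × C: 1 H each → 3
  2 × C: no H
  2 × N: 2 H each → 4
  1 × O: no H
  Total hydrogens = 28.
Molecular formula: C14H28N2O

C14H28N2O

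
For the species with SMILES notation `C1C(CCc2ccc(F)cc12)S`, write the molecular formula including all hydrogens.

C10H11FS

Heavy atoms from the SMILES: 10 C, 1 F, 1 S.
Implicit hydrogens by atom environment:
  3 × C: 2 H each → 6
  3 × C (aromatic): 1 H each → 3
  3 × C (aromatic): no H
  1 × C: 1 H
  1 × F: no H
  1 × S: 1 H
  Total hydrogens = 11.
Molecular formula: C10H11FS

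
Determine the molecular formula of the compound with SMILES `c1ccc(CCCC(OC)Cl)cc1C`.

C12H17ClO

Heavy atoms from the SMILES: 12 C, 1 Cl, 1 O.
Implicit hydrogens by atom environment:
  4 × C (aromatic): 1 H each → 4
  3 × C: 2 H each → 6
  2 × C: 3 H each → 6
  2 × C (aromatic): no H
  1 × C: 1 H
  1 × Cl: no H
  1 × O: no H
  Total hydrogens = 17.
Molecular formula: C12H17ClO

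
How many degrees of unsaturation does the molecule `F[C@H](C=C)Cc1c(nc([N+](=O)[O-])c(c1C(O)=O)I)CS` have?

Molecular formula from the SMILES: C11H10FIN2O4S.
DoU = (2C + 2 + N − H − X)/2 = (2·11 + 2 + 2 − 10 − 2)/2 = 14/2 = 7.
(Structurally: 1 ring(s) + 6 π bond(s) = 7.)

7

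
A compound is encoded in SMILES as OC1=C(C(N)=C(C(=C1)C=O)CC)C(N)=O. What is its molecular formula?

C10H12N2O3

Heavy atoms from the SMILES: 10 C, 2 N, 3 O.
Implicit hydrogens by atom environment:
  5 × C (aromatic): no H
  2 × N: 2 H each → 4
  2 × O: no H
  1 × C: 3 H
  1 × C: 2 H
  1 × C (aromatic): 1 H
  1 × C: 1 H
  1 × C: no H
  1 × O: 1 H
  Total hydrogens = 12.
Molecular formula: C10H12N2O3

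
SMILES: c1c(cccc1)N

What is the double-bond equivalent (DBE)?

4

Molecular formula from the SMILES: C6H7N.
DoU = (2C + 2 + N − H − X)/2 = (2·6 + 2 + 1 − 7 − 0)/2 = 8/2 = 4.
(Structurally: 1 ring(s) + 3 π bond(s) = 4.)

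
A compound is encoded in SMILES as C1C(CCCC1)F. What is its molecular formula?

Heavy atoms from the SMILES: 6 C, 1 F.
Implicit hydrogens by atom environment:
  5 × C: 2 H each → 10
  1 × C: 1 H
  1 × F: no H
  Total hydrogens = 11.
Molecular formula: C6H11F

C6H11F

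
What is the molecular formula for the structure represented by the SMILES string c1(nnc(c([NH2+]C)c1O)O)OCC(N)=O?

Heavy atoms from the SMILES: 7 C, 4 N, 4 O.
Implicit hydrogens by atom environment:
  4 × C (aromatic): no H
  2 × N (aromatic): no H
  2 × O: 1 H each → 2
  2 × O: no H
  1 × C: 3 H
  1 × C: 2 H
  1 × C: no H
  1 × N (charge +1): 2 H
  1 × N: 2 H
  Total hydrogens = 11.
Net charge +1.
Molecular formula: C7H11N4O4+

C7H11N4O4+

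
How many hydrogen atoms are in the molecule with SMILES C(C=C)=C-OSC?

Hydrogens are implicit in SMILES; fill each atom to its normal valence:
  3 × C: 1 H each → 3
  1 × C: 3 H
  1 × C: 2 H
  1 × O: no H
  1 × S: no H
  Total hydrogens = 8.

8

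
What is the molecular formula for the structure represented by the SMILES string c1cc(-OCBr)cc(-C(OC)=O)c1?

C9H9BrO3

Heavy atoms from the SMILES: 1 Br, 9 C, 3 O.
Implicit hydrogens by atom environment:
  4 × C (aromatic): 1 H each → 4
  3 × O: no H
  2 × C (aromatic): no H
  1 × Br: no H
  1 × C: 3 H
  1 × C: 2 H
  1 × C: no H
  Total hydrogens = 9.
Molecular formula: C9H9BrO3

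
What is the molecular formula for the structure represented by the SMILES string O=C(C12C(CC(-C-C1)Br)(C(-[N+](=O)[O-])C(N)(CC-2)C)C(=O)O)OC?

Heavy atoms from the SMILES: 1 Br, 14 C, 2 N, 6 O.
Implicit hydrogens by atom environment:
  5 × C: 2 H each → 10
  5 × C: no H
  4 × O: no H
  2 × C: 3 H each → 6
  2 × C: 1 H each → 2
  1 × Br: no H
  1 × N: 2 H
  1 × N (charge +1): no H
  1 × O: 1 H
  1 × O (charge -1): no H
  Total hydrogens = 21.
Molecular formula: C14H21BrN2O6

C14H21BrN2O6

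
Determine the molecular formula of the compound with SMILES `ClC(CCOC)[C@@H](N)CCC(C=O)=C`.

Heavy atoms from the SMILES: 10 C, 1 Cl, 1 N, 2 O.
Implicit hydrogens by atom environment:
  5 × C: 2 H each → 10
  3 × C: 1 H each → 3
  2 × O: no H
  1 × C: 3 H
  1 × C: no H
  1 × Cl: no H
  1 × N: 2 H
  Total hydrogens = 18.
Molecular formula: C10H18ClNO2

C10H18ClNO2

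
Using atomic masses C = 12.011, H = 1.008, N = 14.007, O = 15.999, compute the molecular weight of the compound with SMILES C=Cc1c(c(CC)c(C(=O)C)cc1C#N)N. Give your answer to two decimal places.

Molecular formula: C13H14N2O.
M = 13×12.011 + 14×1.008 + 2×14.007 + 1×15.999 = 214.27 g/mol.

214.27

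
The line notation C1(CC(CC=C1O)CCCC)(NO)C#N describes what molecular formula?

Heavy atoms from the SMILES: 11 C, 2 N, 2 O.
Implicit hydrogens by atom environment:
  5 × C: 2 H each → 10
  3 × C: no H
  2 × C: 1 H each → 2
  2 × O: 1 H each → 2
  1 × C: 3 H
  1 × N: 1 H
  1 × N: no H
  Total hydrogens = 18.
Molecular formula: C11H18N2O2

C11H18N2O2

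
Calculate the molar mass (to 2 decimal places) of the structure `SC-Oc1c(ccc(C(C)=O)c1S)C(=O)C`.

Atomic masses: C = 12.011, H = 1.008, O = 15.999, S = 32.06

Molecular formula: C11H12O3S2.
M = 11×12.011 + 12×1.008 + 3×15.999 + 2×32.06 = 256.33 g/mol.

256.33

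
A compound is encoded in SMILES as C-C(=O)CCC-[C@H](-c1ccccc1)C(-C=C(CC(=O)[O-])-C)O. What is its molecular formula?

Heavy atoms from the SMILES: 18 C, 4 O.
Implicit hydrogens by atom environment:
  5 × C (aromatic): 1 H each → 5
  4 × C: 2 H each → 8
  3 × C: 1 H each → 3
  3 × C: no H
  2 × C: 3 H each → 6
  2 × O: no H
  1 × C (aromatic): no H
  1 × O: 1 H
  1 × O (charge -1): no H
  Total hydrogens = 23.
Net charge -1.
Molecular formula: C18H23O4-

C18H23O4-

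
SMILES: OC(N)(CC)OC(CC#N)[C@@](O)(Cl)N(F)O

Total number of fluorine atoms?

The symbol for fluorine appears 1 time in the SMILES.

1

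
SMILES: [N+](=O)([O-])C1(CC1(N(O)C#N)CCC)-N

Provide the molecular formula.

C7H12N4O3

Heavy atoms from the SMILES: 7 C, 4 N, 3 O.
Implicit hydrogens by atom environment:
  3 × C: 2 H each → 6
  3 × C: no H
  2 × N: no H
  1 × C: 3 H
  1 × N: 2 H
  1 × N (charge +1): no H
  1 × O: 1 H
  1 × O: no H
  1 × O (charge -1): no H
  Total hydrogens = 12.
Molecular formula: C7H12N4O3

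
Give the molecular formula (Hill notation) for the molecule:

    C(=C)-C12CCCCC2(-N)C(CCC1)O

Heavy atoms from the SMILES: 12 C, 1 N, 1 O.
Implicit hydrogens by atom environment:
  8 × C: 2 H each → 16
  2 × C: 1 H each → 2
  2 × C: no H
  1 × N: 2 H
  1 × O: 1 H
  Total hydrogens = 21.
Molecular formula: C12H21NO

C12H21NO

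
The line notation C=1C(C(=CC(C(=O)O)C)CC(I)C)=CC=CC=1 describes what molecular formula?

Heavy atoms from the SMILES: 14 C, 1 I, 2 O.
Implicit hydrogens by atom environment:
  5 × C (aromatic): 1 H each → 5
  3 × C: 1 H each → 3
  2 × C: 3 H each → 6
  2 × C: no H
  1 × C: 2 H
  1 × C (aromatic): no H
  1 × I: no H
  1 × O: 1 H
  1 × O: no H
  Total hydrogens = 17.
Molecular formula: C14H17IO2

C14H17IO2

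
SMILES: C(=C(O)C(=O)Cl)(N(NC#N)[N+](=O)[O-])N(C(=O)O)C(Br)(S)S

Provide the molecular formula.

C6H5BrClN5O6S2

Heavy atoms from the SMILES: 1 Br, 6 C, 1 Cl, 5 N, 6 O, 2 S.
Implicit hydrogens by atom environment:
  6 × C: no H
  3 × N: no H
  3 × O: no H
  2 × O: 1 H each → 2
  2 × S: 1 H each → 2
  1 × Br: no H
  1 × Cl: no H
  1 × N: 1 H
  1 × N (charge +1): no H
  1 × O (charge -1): no H
  Total hydrogens = 5.
Molecular formula: C6H5BrClN5O6S2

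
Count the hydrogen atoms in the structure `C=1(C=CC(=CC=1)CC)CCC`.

Hydrogens are implicit in SMILES; fill each atom to its normal valence:
  4 × C (aromatic): 1 H each → 4
  3 × C: 2 H each → 6
  2 × C: 3 H each → 6
  2 × C (aromatic): no H
  Total hydrogens = 16.

16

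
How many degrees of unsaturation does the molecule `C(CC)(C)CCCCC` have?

0

Molecular formula from the SMILES: C9H20.
DoU = (2C + 2 + N − H − X)/2 = (2·9 + 2 + 0 − 20 − 0)/2 = 0/2 = 0.
(Structurally: 0 ring(s) + 0 π bond(s) = 0.)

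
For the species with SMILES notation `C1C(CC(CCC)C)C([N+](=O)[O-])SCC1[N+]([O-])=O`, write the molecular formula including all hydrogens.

Heavy atoms from the SMILES: 11 C, 2 N, 4 O, 1 S.
Implicit hydrogens by atom environment:
  5 × C: 2 H each → 10
  4 × C: 1 H each → 4
  2 × C: 3 H each → 6
  2 × N (charge +1): no H
  2 × O: no H
  2 × O (charge -1): no H
  1 × S: no H
  Total hydrogens = 20.
Molecular formula: C11H20N2O4S

C11H20N2O4S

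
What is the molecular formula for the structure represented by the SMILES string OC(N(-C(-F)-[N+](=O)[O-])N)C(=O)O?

Heavy atoms from the SMILES: 3 C, 1 F, 3 N, 5 O.
Implicit hydrogens by atom environment:
  2 × C: 1 H each → 2
  2 × O: 1 H each → 2
  2 × O: no H
  1 × C: no H
  1 × F: no H
  1 × N: 2 H
  1 × N: no H
  1 × N (charge +1): no H
  1 × O (charge -1): no H
  Total hydrogens = 6.
Molecular formula: C3H6FN3O5

C3H6FN3O5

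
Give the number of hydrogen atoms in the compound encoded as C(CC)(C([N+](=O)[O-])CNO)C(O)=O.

12

Hydrogens are implicit in SMILES; fill each atom to its normal valence:
  2 × C: 2 H each → 4
  2 × C: 1 H each → 2
  2 × O: 1 H each → 2
  2 × O: no H
  1 × C: 3 H
  1 × C: no H
  1 × N: 1 H
  1 × N (charge +1): no H
  1 × O (charge -1): no H
  Total hydrogens = 12.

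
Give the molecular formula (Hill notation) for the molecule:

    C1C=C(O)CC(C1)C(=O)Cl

Heavy atoms from the SMILES: 7 C, 1 Cl, 2 O.
Implicit hydrogens by atom environment:
  3 × C: 2 H each → 6
  2 × C: 1 H each → 2
  2 × C: no H
  1 × Cl: no H
  1 × O: 1 H
  1 × O: no H
  Total hydrogens = 9.
Molecular formula: C7H9ClO2

C7H9ClO2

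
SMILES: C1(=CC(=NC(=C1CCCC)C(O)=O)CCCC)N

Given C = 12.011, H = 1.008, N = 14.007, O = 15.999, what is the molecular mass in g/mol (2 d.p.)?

250.34

Molecular formula: C14H22N2O2.
M = 14×12.011 + 22×1.008 + 2×14.007 + 2×15.999 = 250.34 g/mol.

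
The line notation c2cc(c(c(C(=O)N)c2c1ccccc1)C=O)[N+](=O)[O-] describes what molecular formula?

Heavy atoms from the SMILES: 14 C, 2 N, 4 O.
Implicit hydrogens by atom environment:
  7 × C (aromatic): 1 H each → 7
  5 × C (aromatic): no H
  3 × O: no H
  1 × C: 1 H
  1 × C: no H
  1 × N: 2 H
  1 × N (charge +1): no H
  1 × O (charge -1): no H
  Total hydrogens = 10.
Molecular formula: C14H10N2O4

C14H10N2O4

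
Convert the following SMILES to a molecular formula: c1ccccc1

Heavy atoms from the SMILES: 6 C.
Implicit hydrogens by atom environment:
  6 × C (aromatic): 1 H each → 6
  Total hydrogens = 6.
Molecular formula: C6H6

C6H6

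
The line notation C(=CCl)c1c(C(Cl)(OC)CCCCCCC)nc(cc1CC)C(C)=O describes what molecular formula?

C20H29Cl2NO2

Heavy atoms from the SMILES: 20 C, 2 Cl, 1 N, 2 O.
Implicit hydrogens by atom environment:
  7 × C: 2 H each → 14
  4 × C: 3 H each → 12
  4 × C (aromatic): no H
  2 × C: 1 H each → 2
  2 × C: no H
  2 × Cl: no H
  2 × O: no H
  1 × C (aromatic): 1 H
  1 × N (aromatic): no H
  Total hydrogens = 29.
Molecular formula: C20H29Cl2NO2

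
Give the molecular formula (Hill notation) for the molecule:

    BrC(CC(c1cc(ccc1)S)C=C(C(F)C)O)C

Heavy atoms from the SMILES: 1 Br, 14 C, 1 F, 1 O, 1 S.
Implicit hydrogens by atom environment:
  4 × C: 1 H each → 4
  4 × C (aromatic): 1 H each → 4
  2 × C: 3 H each → 6
  2 × C (aromatic): no H
  1 × Br: no H
  1 × C: 2 H
  1 × C: no H
  1 × F: no H
  1 × O: 1 H
  1 × S: 1 H
  Total hydrogens = 18.
Molecular formula: C14H18BrFOS

C14H18BrFOS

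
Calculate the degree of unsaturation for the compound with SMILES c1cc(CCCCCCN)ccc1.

4

Molecular formula from the SMILES: C12H19N.
DoU = (2C + 2 + N − H − X)/2 = (2·12 + 2 + 1 − 19 − 0)/2 = 8/2 = 4.
(Structurally: 1 ring(s) + 3 π bond(s) = 4.)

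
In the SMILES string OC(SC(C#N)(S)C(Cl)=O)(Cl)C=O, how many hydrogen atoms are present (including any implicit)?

Hydrogens are implicit in SMILES; fill each atom to its normal valence:
  4 × C: no H
  2 × Cl: no H
  2 × O: no H
  1 × C: 1 H
  1 × N: no H
  1 × O: 1 H
  1 × S: 1 H
  1 × S: no H
  Total hydrogens = 3.

3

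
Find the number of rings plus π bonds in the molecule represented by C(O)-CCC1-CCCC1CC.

Molecular formula from the SMILES: C10H20O.
DoU = (2C + 2 + N − H − X)/2 = (2·10 + 2 + 0 − 20 − 0)/2 = 2/2 = 1.
(Structurally: 1 ring(s) + 0 π bond(s) = 1.)

1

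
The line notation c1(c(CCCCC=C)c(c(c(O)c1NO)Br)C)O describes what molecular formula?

C13H18BrNO3

Heavy atoms from the SMILES: 1 Br, 13 C, 1 N, 3 O.
Implicit hydrogens by atom environment:
  6 × C (aromatic): no H
  5 × C: 2 H each → 10
  3 × O: 1 H each → 3
  1 × Br: no H
  1 × C: 3 H
  1 × C: 1 H
  1 × N: 1 H
  Total hydrogens = 18.
Molecular formula: C13H18BrNO3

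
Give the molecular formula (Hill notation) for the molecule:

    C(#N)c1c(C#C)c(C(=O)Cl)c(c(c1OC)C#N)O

Heavy atoms from the SMILES: 12 C, 1 Cl, 2 N, 3 O.
Implicit hydrogens by atom environment:
  6 × C (aromatic): no H
  4 × C: no H
  2 × N: no H
  2 × O: no H
  1 × C: 3 H
  1 × C: 1 H
  1 × Cl: no H
  1 × O: 1 H
  Total hydrogens = 5.
Molecular formula: C12H5ClN2O3

C12H5ClN2O3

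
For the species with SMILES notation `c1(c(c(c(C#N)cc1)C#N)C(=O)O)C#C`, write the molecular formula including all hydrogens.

Heavy atoms from the SMILES: 11 C, 2 N, 2 O.
Implicit hydrogens by atom environment:
  4 × C (aromatic): no H
  4 × C: no H
  2 × C (aromatic): 1 H each → 2
  2 × N: no H
  1 × C: 1 H
  1 × O: 1 H
  1 × O: no H
  Total hydrogens = 4.
Molecular formula: C11H4N2O2

C11H4N2O2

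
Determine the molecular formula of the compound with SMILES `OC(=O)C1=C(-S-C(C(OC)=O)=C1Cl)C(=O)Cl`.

Heavy atoms from the SMILES: 8 C, 2 Cl, 5 O, 1 S.
Implicit hydrogens by atom environment:
  4 × C (aromatic): no H
  4 × O: no H
  3 × C: no H
  2 × Cl: no H
  1 × C: 3 H
  1 × O: 1 H
  1 × S (aromatic): no H
  Total hydrogens = 4.
Molecular formula: C8H4Cl2O5S

C8H4Cl2O5S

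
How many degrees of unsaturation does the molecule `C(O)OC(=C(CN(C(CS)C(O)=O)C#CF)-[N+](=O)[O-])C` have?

5

Molecular formula from the SMILES: C10H13FN2O6S.
DoU = (2C + 2 + N − H − X)/2 = (2·10 + 2 + 2 − 13 − 1)/2 = 10/2 = 5.
(Structurally: 0 ring(s) + 5 π bond(s) = 5.)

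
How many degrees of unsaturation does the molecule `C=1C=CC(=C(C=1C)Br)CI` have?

Molecular formula from the SMILES: C8H8BrI.
DoU = (2C + 2 + N − H − X)/2 = (2·8 + 2 + 0 − 8 − 2)/2 = 8/2 = 4.
(Structurally: 1 ring(s) + 3 π bond(s) = 4.)

4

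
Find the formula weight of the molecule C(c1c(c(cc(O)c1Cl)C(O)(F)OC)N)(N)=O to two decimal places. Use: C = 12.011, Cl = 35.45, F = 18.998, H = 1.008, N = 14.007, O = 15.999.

264.64

Molecular formula: C9H10ClFN2O4.
M = 9×12.011 + 1×35.45 + 1×18.998 + 10×1.008 + 2×14.007 + 4×15.999 = 264.64 g/mol.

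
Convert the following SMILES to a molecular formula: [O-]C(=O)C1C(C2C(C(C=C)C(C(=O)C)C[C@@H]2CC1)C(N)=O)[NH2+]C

Heavy atoms from the SMILES: 17 C, 2 N, 4 O.
Implicit hydrogens by atom environment:
  8 × C: 1 H each → 8
  4 × C: 2 H each → 8
  3 × C: no H
  3 × O: no H
  2 × C: 3 H each → 6
  1 × N (charge +1): 2 H
  1 × N: 2 H
  1 × O (charge -1): no H
  Total hydrogens = 26.
Molecular formula: C17H26N2O4

C17H26N2O4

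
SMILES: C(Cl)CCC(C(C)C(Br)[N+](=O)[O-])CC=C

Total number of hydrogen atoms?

Hydrogens are implicit in SMILES; fill each atom to its normal valence:
  5 × C: 2 H each → 10
  4 × C: 1 H each → 4
  1 × Br: no H
  1 × C: 3 H
  1 × Cl: no H
  1 × N (charge +1): no H
  1 × O: no H
  1 × O (charge -1): no H
  Total hydrogens = 17.

17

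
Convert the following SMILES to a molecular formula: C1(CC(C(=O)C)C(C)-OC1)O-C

Heavy atoms from the SMILES: 9 C, 3 O.
Implicit hydrogens by atom environment:
  3 × C: 3 H each → 9
  3 × C: 1 H each → 3
  3 × O: no H
  2 × C: 2 H each → 4
  1 × C: no H
  Total hydrogens = 16.
Molecular formula: C9H16O3

C9H16O3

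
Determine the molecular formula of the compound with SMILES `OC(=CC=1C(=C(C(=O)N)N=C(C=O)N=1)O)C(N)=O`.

C9H8N4O5

Heavy atoms from the SMILES: 9 C, 4 N, 5 O.
Implicit hydrogens by atom environment:
  4 × C (aromatic): no H
  3 × C: no H
  3 × O: no H
  2 × C: 1 H each → 2
  2 × N: 2 H each → 4
  2 × N (aromatic): no H
  2 × O: 1 H each → 2
  Total hydrogens = 8.
Molecular formula: C9H8N4O5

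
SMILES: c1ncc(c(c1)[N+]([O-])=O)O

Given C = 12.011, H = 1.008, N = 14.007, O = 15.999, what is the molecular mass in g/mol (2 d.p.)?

Molecular formula: C5H4N2O3.
M = 5×12.011 + 4×1.008 + 2×14.007 + 3×15.999 = 140.10 g/mol.

140.10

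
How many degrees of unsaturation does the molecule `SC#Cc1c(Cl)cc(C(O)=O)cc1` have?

Molecular formula from the SMILES: C9H5ClO2S.
DoU = (2C + 2 + N − H − X)/2 = (2·9 + 2 + 0 − 5 − 1)/2 = 14/2 = 7.
(Structurally: 1 ring(s) + 6 π bond(s) = 7.)

7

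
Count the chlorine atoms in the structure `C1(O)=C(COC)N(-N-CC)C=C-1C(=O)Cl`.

1

The symbol for chlorine appears 1 time in the SMILES.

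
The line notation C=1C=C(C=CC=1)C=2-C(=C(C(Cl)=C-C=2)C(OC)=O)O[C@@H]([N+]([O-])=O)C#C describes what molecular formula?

Heavy atoms from the SMILES: 17 C, 1 Cl, 1 N, 5 O.
Implicit hydrogens by atom environment:
  7 × C (aromatic): 1 H each → 7
  5 × C (aromatic): no H
  4 × O: no H
  2 × C: 1 H each → 2
  2 × C: no H
  1 × C: 3 H
  1 × Cl: no H
  1 × N (charge +1): no H
  1 × O (charge -1): no H
  Total hydrogens = 12.
Molecular formula: C17H12ClNO5

C17H12ClNO5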